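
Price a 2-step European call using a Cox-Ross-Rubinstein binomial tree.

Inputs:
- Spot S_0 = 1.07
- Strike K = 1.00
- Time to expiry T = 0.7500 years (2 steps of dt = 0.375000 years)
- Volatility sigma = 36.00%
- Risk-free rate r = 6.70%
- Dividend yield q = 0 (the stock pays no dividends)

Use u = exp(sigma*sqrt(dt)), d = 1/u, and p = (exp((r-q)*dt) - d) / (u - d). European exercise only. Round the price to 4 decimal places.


dt = T/N = 0.375000
u = exp(sigma*sqrt(dt)) = 1.246643; d = 1/u = 0.802154
p = (exp((r-q)*dt) - d) / (u - d) = 0.502350
Discount per step: exp(-r*dt) = 0.975188
Stock lattice S(k, i) with i counting down-moves:
  k=0: S(0,0) = 1.0700
  k=1: S(1,0) = 1.3339; S(1,1) = 0.8583
  k=2: S(2,0) = 1.6629; S(2,1) = 1.0700; S(2,2) = 0.6885
Terminal payoffs V(N, i) = max(S_T - K, 0):
  V(2,0) = 0.662906; V(2,1) = 0.070000; V(2,2) = 0.000000
Backward induction: V(k, i) = exp(-r*dt) * [p * V(k+1, i) + (1-p) * V(k+1, i+1)].
  V(1,0) = exp(-r*dt) * [p*0.662906 + (1-p)*0.070000] = 0.358720
  V(1,1) = exp(-r*dt) * [p*0.070000 + (1-p)*0.000000] = 0.034292
  V(0,0) = exp(-r*dt) * [p*0.358720 + (1-p)*0.034292] = 0.192374

Answer: Price = V(0,0) = 0.1924


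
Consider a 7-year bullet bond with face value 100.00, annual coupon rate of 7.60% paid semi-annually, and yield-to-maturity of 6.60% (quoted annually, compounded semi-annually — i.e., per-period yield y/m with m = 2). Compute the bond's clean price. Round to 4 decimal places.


Coupon per period c = face * coupon_rate / m = 3.800000
Periods per year m = 2; per-period yield y/m = 0.033000
Number of cashflows N = 14
Cashflows (t years, CF_t, discount factor 1/(1+y/m)^(m*t), PV):
  t = 0.5000: CF_t = 3.800000, DF = 0.968054, PV = 3.678606
  t = 1.0000: CF_t = 3.800000, DF = 0.937129, PV = 3.561090
  t = 1.5000: CF_t = 3.800000, DF = 0.907192, PV = 3.447328
  t = 2.0000: CF_t = 3.800000, DF = 0.878211, PV = 3.337201
  t = 2.5000: CF_t = 3.800000, DF = 0.850156, PV = 3.230591
  t = 3.0000: CF_t = 3.800000, DF = 0.822997, PV = 3.127387
  t = 3.5000: CF_t = 3.800000, DF = 0.796705, PV = 3.027480
  t = 4.0000: CF_t = 3.800000, DF = 0.771254, PV = 2.930765
  t = 4.5000: CF_t = 3.800000, DF = 0.746616, PV = 2.837140
  t = 5.0000: CF_t = 3.800000, DF = 0.722764, PV = 2.746505
  t = 5.5000: CF_t = 3.800000, DF = 0.699675, PV = 2.658766
  t = 6.0000: CF_t = 3.800000, DF = 0.677323, PV = 2.573829
  t = 6.5000: CF_t = 3.800000, DF = 0.655686, PV = 2.491606
  t = 7.0000: CF_t = 103.800000, DF = 0.634739, PV = 65.885956
Price P = sum_t PV_t = 105.534251

Answer: Price = 105.5343


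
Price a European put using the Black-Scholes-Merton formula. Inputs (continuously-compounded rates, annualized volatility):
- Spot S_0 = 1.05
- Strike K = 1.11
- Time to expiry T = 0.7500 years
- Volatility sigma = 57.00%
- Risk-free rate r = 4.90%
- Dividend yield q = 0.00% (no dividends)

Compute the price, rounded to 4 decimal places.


d1 = (ln(S/K) + (r - q + 0.5*sigma^2) * T) / (sigma * sqrt(T)) = 0.20869217
d2 = d1 - sigma * sqrt(T) = -0.28494231
exp(-rT) = 0.96391708; exp(-qT) = 1.00000000
P = K * exp(-rT) * N(-d2) - S_0 * exp(-qT) * N(-d1)
N(-d1) = 0.41734428; N(-d2) = 0.61215583
P = 1.1100 * 0.96391708 * 0.61215583 - 1.0500 * 1.00000000 * 0.41734428 = 0.2168

Answer: Price = 0.2168


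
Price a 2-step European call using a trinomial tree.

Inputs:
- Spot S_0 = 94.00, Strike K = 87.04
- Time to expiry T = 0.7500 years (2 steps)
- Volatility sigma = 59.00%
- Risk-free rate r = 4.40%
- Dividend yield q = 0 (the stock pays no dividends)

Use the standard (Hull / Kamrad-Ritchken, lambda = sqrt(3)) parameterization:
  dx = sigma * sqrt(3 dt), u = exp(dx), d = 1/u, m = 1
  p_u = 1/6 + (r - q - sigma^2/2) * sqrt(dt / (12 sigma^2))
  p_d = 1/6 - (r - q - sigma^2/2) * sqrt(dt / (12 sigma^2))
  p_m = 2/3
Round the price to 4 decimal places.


dt = T/N = 0.375000; dx = sigma*sqrt(3*dt) = 0.625790
u = exp(dx) = 1.869722; d = 1/u = 0.534839
p_u = 0.127701, p_m = 0.666667, p_d = 0.205632
Discount per step: exp(-r*dt) = 0.983635
Stock lattice S(k, j) with j the centered position index:
  k=0: S(0,+0) = 94.0000
  k=1: S(1,-1) = 50.2749; S(1,+0) = 94.0000; S(1,+1) = 175.7538
  k=2: S(2,-2) = 26.8890; S(2,-1) = 50.2749; S(2,+0) = 94.0000; S(2,+1) = 175.7538; S(2,+2) = 328.6107
Terminal payoffs V(N, j) = max(S_T - K, 0):
  V(2,-2) = 0.000000; V(2,-1) = 0.000000; V(2,+0) = 6.960000; V(2,+1) = 88.713823; V(2,+2) = 241.570706
Backward induction: V(k, j) = exp(-r*dt) * [p_u * V(k+1, j+1) + p_m * V(k+1, j) + p_d * V(k+1, j-1)]
  V(1,-1) = exp(-r*dt) * [p_u*6.960000 + p_m*0.000000 + p_d*0.000000] = 0.874253
  V(1,+0) = exp(-r*dt) * [p_u*88.713823 + p_m*6.960000 + p_d*0.000000] = 15.707510
  V(1,+1) = exp(-r*dt) * [p_u*241.570706 + p_m*88.713823 + p_d*6.960000] = 89.926449
  V(0,+0) = exp(-r*dt) * [p_u*89.926449 + p_m*15.707510 + p_d*0.874253] = 21.772903

Answer: Price = V(0,0) = 21.7729


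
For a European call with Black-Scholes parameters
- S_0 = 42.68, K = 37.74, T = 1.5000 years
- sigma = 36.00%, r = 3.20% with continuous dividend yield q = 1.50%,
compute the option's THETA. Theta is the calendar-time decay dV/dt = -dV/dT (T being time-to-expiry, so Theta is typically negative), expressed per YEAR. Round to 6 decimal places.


Answer: Theta = -2.278442

Derivation:
d1 = 0.5572813395; d2 = 0.1163731858
phi(d1) = 0.3415641469; exp(-qT) = 0.9777512372; exp(-rT) = 0.9531337871
Theta = -S*exp(-qT)*phi(d1)*sigma/(2*sqrt(T)) - r*K*exp(-rT)*N(d2) + q*S*exp(-qT)*N(d1)
N(d1) = 0.7113323884; N(d2) = 0.5463216072; sqrt(T) = 1.2247448714
Term 1 = -42.6800 * 0.9777512372 * 0.3415641469 * 0.3600 / (2 * 1.2247448714) = -2.0948452103
Term 2 = -0.0320 * 37.7400 * 0.9531337871 * 0.5463216072 = -0.6288602100
Term 3 = 0.0150 * 42.6800 * 0.9777512372 * 0.7113323884 = 0.4452630198
Theta = -2.0948452103 + (-0.6288602100) + (0.4452630198) = -2.278442


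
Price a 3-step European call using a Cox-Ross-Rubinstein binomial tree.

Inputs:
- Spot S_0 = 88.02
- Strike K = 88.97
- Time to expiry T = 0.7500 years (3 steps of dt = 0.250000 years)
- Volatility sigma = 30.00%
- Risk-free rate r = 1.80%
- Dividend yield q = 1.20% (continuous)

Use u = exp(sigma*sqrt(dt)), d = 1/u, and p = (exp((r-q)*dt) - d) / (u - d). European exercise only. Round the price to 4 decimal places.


dt = T/N = 0.250000
u = exp(sigma*sqrt(dt)) = 1.161834; d = 1/u = 0.860708
p = (exp((r-q)*dt) - d) / (u - d) = 0.467555
Discount per step: exp(-r*dt) = 0.995510
Stock lattice S(k, i) with i counting down-moves:
  k=0: S(0,0) = 88.0200
  k=1: S(1,0) = 102.2647; S(1,1) = 75.7595
  k=2: S(2,0) = 118.8146; S(2,1) = 88.0200; S(2,2) = 65.2068
  k=3: S(3,0) = 138.0428; S(3,1) = 102.2647; S(3,2) = 75.7595; S(3,3) = 56.1240
Terminal payoffs V(N, i) = max(S_T - K, 0):
  V(3,0) = 49.072839; V(3,1) = 13.294650; V(3,2) = 0.000000; V(3,3) = 0.000000
Backward induction: V(k, i) = exp(-r*dt) * [p * V(k+1, i) + (1-p) * V(k+1, i+1)].
  V(2,0) = exp(-r*dt) * [p*49.072839 + (1-p)*13.294650] = 29.888128
  V(2,1) = exp(-r*dt) * [p*13.294650 + (1-p)*0.000000] = 6.188074
  V(2,2) = exp(-r*dt) * [p*0.000000 + (1-p)*0.000000] = 0.000000
  V(1,0) = exp(-r*dt) * [p*29.888128 + (1-p)*6.188074] = 17.191621
  V(1,1) = exp(-r*dt) * [p*6.188074 + (1-p)*0.000000] = 2.880275
  V(0,0) = exp(-r*dt) * [p*17.191621 + (1-p)*2.880275] = 9.528644

Answer: Price = V(0,0) = 9.5286


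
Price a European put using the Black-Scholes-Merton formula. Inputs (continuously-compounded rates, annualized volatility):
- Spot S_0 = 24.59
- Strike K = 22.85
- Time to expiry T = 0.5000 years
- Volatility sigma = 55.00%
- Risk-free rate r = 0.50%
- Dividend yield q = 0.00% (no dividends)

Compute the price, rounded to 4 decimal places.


d1 = (ln(S/K) + (r - q + 0.5*sigma^2) * T) / (sigma * sqrt(T)) = 0.38958688
d2 = d1 - sigma * sqrt(T) = 0.00067815
exp(-rT) = 0.99750312; exp(-qT) = 1.00000000
P = K * exp(-rT) * N(-d2) - S_0 * exp(-qT) * N(-d1)
N(-d1) = 0.34842103; N(-d2) = 0.49972946
P = 22.8500 * 0.99750312 * 0.49972946 - 24.5900 * 1.00000000 * 0.34842103 = 2.8226

Answer: Price = 2.8226


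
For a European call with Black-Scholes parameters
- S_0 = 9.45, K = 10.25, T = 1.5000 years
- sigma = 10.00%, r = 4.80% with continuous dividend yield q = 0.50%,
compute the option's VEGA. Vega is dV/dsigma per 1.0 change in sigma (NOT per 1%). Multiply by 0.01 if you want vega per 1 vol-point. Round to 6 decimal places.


Answer: Vega = 4.569705

Derivation:
d1 = -0.0756317850; d2 = -0.1981062721
phi(d1) = 0.3978029023; exp(-qT) = 0.9925280548; exp(-rT) = 0.9305308958
Vega = S * exp(-qT) * phi(d1) * sqrt(T) = 9.4500 * 0.9925280548 * 0.3978029023 * 1.2247448714 = 4.569705


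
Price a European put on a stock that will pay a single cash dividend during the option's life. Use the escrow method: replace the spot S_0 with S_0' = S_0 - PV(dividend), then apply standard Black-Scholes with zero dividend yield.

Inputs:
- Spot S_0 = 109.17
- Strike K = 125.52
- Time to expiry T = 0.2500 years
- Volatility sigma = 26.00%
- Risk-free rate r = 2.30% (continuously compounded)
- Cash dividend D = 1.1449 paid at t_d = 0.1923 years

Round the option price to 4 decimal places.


Answer: Price = 17.7842

Derivation:
PV(D) = D * exp(-r * t_d) = 1.1449 * 0.99558687 = 1.13984740
S_0' = S_0 - PV(D) = 109.1700 - 1.13984740 = 108.03015260
d1 = (ln(S_0'/K) + (r + sigma^2/2)*T) / (sigma*sqrt(T)) = -1.04503638
d2 = d1 - sigma*sqrt(T) = -1.17503638
exp(-rT) = 0.99426650
N(-d1) = 0.85199692; N(-d2) = 0.88000992
P = K * exp(-rT) * N(-d2) - S_0' * N(-d1) = 125.5200 * 0.99426650 * 0.88000992 - 108.03015260 * 0.85199692 = 17.7842


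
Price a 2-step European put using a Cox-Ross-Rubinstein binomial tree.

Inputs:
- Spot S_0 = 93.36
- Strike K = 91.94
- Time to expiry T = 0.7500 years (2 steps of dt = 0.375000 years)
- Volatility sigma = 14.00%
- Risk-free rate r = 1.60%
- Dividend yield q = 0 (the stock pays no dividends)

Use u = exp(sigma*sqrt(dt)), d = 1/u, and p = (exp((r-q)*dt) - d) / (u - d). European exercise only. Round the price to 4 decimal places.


dt = T/N = 0.375000
u = exp(sigma*sqrt(dt)) = 1.089514; d = 1/u = 0.917840
p = (exp((r-q)*dt) - d) / (u - d) = 0.513635
Discount per step: exp(-r*dt) = 0.994018
Stock lattice S(k, i) with i counting down-moves:
  k=0: S(0,0) = 93.3600
  k=1: S(1,0) = 101.7171; S(1,1) = 85.6895
  k=2: S(2,0) = 110.8222; S(2,1) = 93.3600; S(2,2) = 78.6493
Terminal payoffs V(N, i) = max(K - S_T, 0):
  V(2,0) = 0.000000; V(2,1) = 0.000000; V(2,2) = 13.290702
Backward induction: V(k, i) = exp(-r*dt) * [p * V(k+1, i) + (1-p) * V(k+1, i+1)].
  V(1,0) = exp(-r*dt) * [p*0.000000 + (1-p)*0.000000] = 0.000000
  V(1,1) = exp(-r*dt) * [p*0.000000 + (1-p)*13.290702] = 6.425463
  V(0,0) = exp(-r*dt) * [p*0.000000 + (1-p)*6.425463] = 3.106426

Answer: Price = V(0,0) = 3.1064


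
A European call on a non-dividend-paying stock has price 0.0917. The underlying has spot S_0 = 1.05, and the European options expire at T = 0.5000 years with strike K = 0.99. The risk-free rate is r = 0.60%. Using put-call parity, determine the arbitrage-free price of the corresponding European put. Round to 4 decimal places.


Answer: Put price = 0.0287

Derivation:
Put-call parity: C - P = S_0 * exp(-qT) - K * exp(-rT).
S_0 * exp(-qT) = 1.0500 * 1.00000000 = 1.05000000
K * exp(-rT) = 0.9900 * 0.99700450 = 0.98703445
P = C - S*exp(-qT) + K*exp(-rT)
P = 0.0917 - 1.05000000 + 0.98703445 = 0.0287


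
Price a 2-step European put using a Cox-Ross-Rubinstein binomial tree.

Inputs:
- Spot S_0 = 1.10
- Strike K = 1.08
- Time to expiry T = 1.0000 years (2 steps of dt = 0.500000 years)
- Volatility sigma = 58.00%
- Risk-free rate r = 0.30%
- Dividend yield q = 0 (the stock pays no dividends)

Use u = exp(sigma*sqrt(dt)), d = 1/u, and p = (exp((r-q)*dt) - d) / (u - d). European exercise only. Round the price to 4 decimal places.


Answer: Price = V(0,0) = 0.2133

Derivation:
dt = T/N = 0.500000
u = exp(sigma*sqrt(dt)) = 1.507002; d = 1/u = 0.663569
p = (exp((r-q)*dt) - d) / (u - d) = 0.400663
Discount per step: exp(-r*dt) = 0.998501
Stock lattice S(k, i) with i counting down-moves:
  k=0: S(0,0) = 1.1000
  k=1: S(1,0) = 1.6577; S(1,1) = 0.7299
  k=2: S(2,0) = 2.4982; S(2,1) = 1.1000; S(2,2) = 0.4844
Terminal payoffs V(N, i) = max(K - S_T, 0):
  V(2,0) = 0.000000; V(2,1) = 0.000000; V(2,2) = 0.595643
Backward induction: V(k, i) = exp(-r*dt) * [p * V(k+1, i) + (1-p) * V(k+1, i+1)].
  V(1,0) = exp(-r*dt) * [p*0.000000 + (1-p)*0.000000] = 0.000000
  V(1,1) = exp(-r*dt) * [p*0.000000 + (1-p)*0.595643] = 0.356456
  V(0,0) = exp(-r*dt) * [p*0.000000 + (1-p)*0.356456] = 0.213317


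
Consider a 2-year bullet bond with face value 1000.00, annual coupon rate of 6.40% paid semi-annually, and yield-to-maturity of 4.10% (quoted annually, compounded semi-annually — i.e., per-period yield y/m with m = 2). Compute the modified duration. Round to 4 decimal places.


Coupon per period c = face * coupon_rate / m = 32.000000
Periods per year m = 2; per-period yield y/m = 0.020500
Number of cashflows N = 4
Cashflows (t years, CF_t, discount factor 1/(1+y/m)^(m*t), PV):
  t = 0.5000: CF_t = 32.000000, DF = 0.979912, PV = 31.357178
  t = 1.0000: CF_t = 32.000000, DF = 0.960227, PV = 30.727269
  t = 1.5000: CF_t = 32.000000, DF = 0.940938, PV = 30.110014
  t = 2.0000: CF_t = 1032.000000, DF = 0.922036, PV = 951.541340
Price P = sum_t PV_t = 1043.735800
First compute Macaulay numerator sum_t t * PV_t:
  t * PV_t at t = 0.5000: 15.678589
  t * PV_t at t = 1.0000: 30.727269
  t * PV_t at t = 1.5000: 45.165020
  t * PV_t at t = 2.0000: 1903.082680
Macaulay duration D = 1994.653558 / 1043.735800 = 1.911071
Modified duration = D / (1 + y/m) = 1.911071 / (1 + 0.020500) = 1.872681

Answer: Modified duration = 1.8727


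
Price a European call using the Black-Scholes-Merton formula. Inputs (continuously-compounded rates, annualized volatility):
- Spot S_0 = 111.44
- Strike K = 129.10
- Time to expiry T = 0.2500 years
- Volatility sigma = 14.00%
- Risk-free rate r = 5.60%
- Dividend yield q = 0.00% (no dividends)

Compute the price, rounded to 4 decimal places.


d1 = (ln(S/K) + (r - q + 0.5*sigma^2) * T) / (sigma * sqrt(T)) = -1.86644241
d2 = d1 - sigma * sqrt(T) = -1.93644241
exp(-rT) = 0.98609754; exp(-qT) = 1.00000000
C = S_0 * exp(-qT) * N(d1) - K * exp(-rT) * N(d2)
N(d1) = 0.03098975; N(d2) = 0.02640677
C = 111.4400 * 1.00000000 * 0.03098975 - 129.1000 * 0.98609754 * 0.02640677 = 0.0918

Answer: Price = 0.0918


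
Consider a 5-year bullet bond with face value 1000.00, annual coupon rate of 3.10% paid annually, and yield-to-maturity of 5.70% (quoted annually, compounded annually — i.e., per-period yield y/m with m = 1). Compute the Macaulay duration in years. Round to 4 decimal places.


Coupon per period c = face * coupon_rate / m = 31.000000
Periods per year m = 1; per-period yield y/m = 0.057000
Number of cashflows N = 5
Cashflows (t years, CF_t, discount factor 1/(1+y/m)^(m*t), PV):
  t = 1.0000: CF_t = 31.000000, DF = 0.946074, PV = 29.328288
  t = 2.0000: CF_t = 31.000000, DF = 0.895056, PV = 27.746724
  t = 3.0000: CF_t = 31.000000, DF = 0.846789, PV = 26.250449
  t = 4.0000: CF_t = 31.000000, DF = 0.801125, PV = 24.834862
  t = 5.0000: CF_t = 1031.000000, DF = 0.757923, PV = 781.418572
Price P = sum_t PV_t = 889.578894
Macaulay numerator sum_t t * PV_t:
  t * PV_t at t = 1.0000: 29.328288
  t * PV_t at t = 2.0000: 55.493449
  t * PV_t at t = 3.0000: 78.751346
  t * PV_t at t = 4.0000: 99.339447
  t * PV_t at t = 5.0000: 3907.092859
Macaulay duration D = (sum_t t * PV_t) / P = 4170.005388 / 889.578894 = 4.687617

Answer: Macaulay duration = 4.6876 years


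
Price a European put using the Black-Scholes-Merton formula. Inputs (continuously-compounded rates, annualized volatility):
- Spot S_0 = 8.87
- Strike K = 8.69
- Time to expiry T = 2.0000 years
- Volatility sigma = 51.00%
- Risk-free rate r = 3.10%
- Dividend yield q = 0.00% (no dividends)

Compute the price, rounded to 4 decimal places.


d1 = (ln(S/K) + (r - q + 0.5*sigma^2) * T) / (sigma * sqrt(T)) = 0.47501195
d2 = d1 - sigma * sqrt(T) = -0.24623696
exp(-rT) = 0.93988289; exp(-qT) = 1.00000000
P = K * exp(-rT) * N(-d2) - S_0 * exp(-qT) * N(-d1)
N(-d1) = 0.31738923; N(-d2) = 0.59725060
P = 8.6900 * 0.93988289 * 0.59725060 - 8.8700 * 1.00000000 * 0.31738923 = 2.0629

Answer: Price = 2.0629


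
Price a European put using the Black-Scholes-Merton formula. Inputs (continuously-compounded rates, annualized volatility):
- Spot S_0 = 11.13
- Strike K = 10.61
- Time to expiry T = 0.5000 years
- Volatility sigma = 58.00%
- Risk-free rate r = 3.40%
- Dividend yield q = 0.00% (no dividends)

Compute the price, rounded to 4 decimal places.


d1 = (ln(S/K) + (r - q + 0.5*sigma^2) * T) / (sigma * sqrt(T)) = 0.36317788
d2 = d1 - sigma * sqrt(T) = -0.04694406
exp(-rT) = 0.98314368; exp(-qT) = 1.00000000
P = K * exp(-rT) * N(-d2) - S_0 * exp(-qT) * N(-d1)
N(-d1) = 0.35823601; N(-d2) = 0.51872109
P = 10.6100 * 0.98314368 * 0.51872109 - 11.1300 * 1.00000000 * 0.35823601 = 1.4237

Answer: Price = 1.4237


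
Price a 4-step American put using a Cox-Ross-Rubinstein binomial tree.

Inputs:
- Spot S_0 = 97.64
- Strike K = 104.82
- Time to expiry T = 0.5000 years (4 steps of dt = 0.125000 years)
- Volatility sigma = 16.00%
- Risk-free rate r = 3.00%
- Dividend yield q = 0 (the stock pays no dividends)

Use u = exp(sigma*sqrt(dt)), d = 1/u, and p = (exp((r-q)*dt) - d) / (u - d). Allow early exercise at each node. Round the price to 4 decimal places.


Answer: Price = V(0,0) = 8.3848

Derivation:
dt = T/N = 0.125000
u = exp(sigma*sqrt(dt)) = 1.058199; d = 1/u = 0.945002
p = (exp((r-q)*dt) - d) / (u - d) = 0.519052
Discount per step: exp(-r*dt) = 0.996257
Stock lattice S(k, i) with i counting down-moves:
  k=0: S(0,0) = 97.6400
  k=1: S(1,0) = 103.3226; S(1,1) = 92.2700
  k=2: S(2,0) = 109.3358; S(2,1) = 97.6400; S(2,2) = 87.1953
  k=3: S(3,0) = 115.6991; S(3,1) = 103.3226; S(3,2) = 92.2700; S(3,3) = 82.3997
  k=4: S(4,0) = 122.4327; S(4,1) = 109.3358; S(4,2) = 97.6400; S(4,3) = 87.1953; S(4,4) = 77.8678
Terminal payoffs V(N, i) = max(K - S_T, 0):
  V(4,0) = 0.000000; V(4,1) = 0.000000; V(4,2) = 7.180000; V(4,3) = 17.624724; V(4,4) = 26.952157
Backward induction: V(k, i) = exp(-r*dt) * [p * V(k+1, i) + (1-p) * V(k+1, i+1)]; then take max(V_cont, immediate exercise) for American.
  V(3,0) = exp(-r*dt) * [p*0.000000 + (1-p)*0.000000] = 0.000000; exercise = 0.000000; V(3,0) = max -> 0.000000
  V(3,1) = exp(-r*dt) * [p*0.000000 + (1-p)*7.180000] = 3.440283; exercise = 1.497436; V(3,1) = max -> 3.440283
  V(3,2) = exp(-r*dt) * [p*7.180000 + (1-p)*17.624724] = 12.157694; exercise = 12.550033; V(3,2) = max -> 12.550033
  V(3,3) = exp(-r*dt) * [p*17.624724 + (1-p)*26.952157] = 22.027976; exercise = 22.420315; V(3,3) = max -> 22.420315
  V(2,0) = exp(-r*dt) * [p*0.000000 + (1-p)*3.440283] = 1.648405; exercise = 0.000000; V(2,0) = max -> 1.648405
  V(2,1) = exp(-r*dt) * [p*3.440283 + (1-p)*12.550033] = 7.792325; exercise = 7.180000; V(2,1) = max -> 7.792325
  V(2,2) = exp(-r*dt) * [p*12.550033 + (1-p)*22.420315] = 17.232385; exercise = 17.624724; V(2,2) = max -> 17.624724
  V(1,0) = exp(-r*dt) * [p*1.648405 + (1-p)*7.792325] = 4.586082; exercise = 1.497436; V(1,0) = max -> 4.586082
  V(1,1) = exp(-r*dt) * [p*7.792325 + (1-p)*17.624724] = 12.474333; exercise = 12.550033; V(1,1) = max -> 12.550033
  V(0,0) = exp(-r*dt) * [p*4.586082 + (1-p)*12.550033] = 8.384828; exercise = 7.180000; V(0,0) = max -> 8.384828


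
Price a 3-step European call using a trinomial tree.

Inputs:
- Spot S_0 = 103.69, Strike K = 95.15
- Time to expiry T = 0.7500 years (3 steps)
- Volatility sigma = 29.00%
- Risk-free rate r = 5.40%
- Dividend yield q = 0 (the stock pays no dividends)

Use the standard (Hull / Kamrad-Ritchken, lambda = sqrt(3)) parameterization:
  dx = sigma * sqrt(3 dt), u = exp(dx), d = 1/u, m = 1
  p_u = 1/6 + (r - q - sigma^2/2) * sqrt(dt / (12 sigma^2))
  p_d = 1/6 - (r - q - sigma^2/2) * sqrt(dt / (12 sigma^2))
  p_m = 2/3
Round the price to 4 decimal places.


Answer: Price = V(0,0) = 17.2751

Derivation:
dt = T/N = 0.250000; dx = sigma*sqrt(3*dt) = 0.251147
u = exp(dx) = 1.285500; d = 1/u = 0.777908
p_u = 0.172614, p_m = 0.666667, p_d = 0.160719
Discount per step: exp(-r*dt) = 0.986591
Stock lattice S(k, j) with j the centered position index:
  k=0: S(0,+0) = 103.6900
  k=1: S(1,-1) = 80.6613; S(1,+0) = 103.6900; S(1,+1) = 133.2934
  k=2: S(2,-2) = 62.7470; S(2,-1) = 80.6613; S(2,+0) = 103.6900; S(2,+1) = 133.2934; S(2,+2) = 171.3487
  k=3: S(3,-3) = 48.8114; S(3,-2) = 62.7470; S(3,-1) = 80.6613; S(3,+0) = 103.6900; S(3,+1) = 133.2934; S(3,+2) = 171.3487; S(3,+3) = 220.2686
Terminal payoffs V(N, j) = max(S_T - K, 0):
  V(3,-3) = 0.000000; V(3,-2) = 0.000000; V(3,-1) = 0.000000; V(3,+0) = 8.540000; V(3,+1) = 38.143444; V(3,+2) = 76.198657; V(3,+3) = 125.118615
Backward induction: V(k, j) = exp(-r*dt) * [p_u * V(k+1, j+1) + p_m * V(k+1, j) + p_d * V(k+1, j-1)]
  V(2,-2) = exp(-r*dt) * [p_u*0.000000 + p_m*0.000000 + p_d*0.000000] = 0.000000
  V(2,-1) = exp(-r*dt) * [p_u*8.540000 + p_m*0.000000 + p_d*0.000000] = 1.454360
  V(2,+0) = exp(-r*dt) * [p_u*38.143444 + p_m*8.540000 + p_d*0.000000] = 12.112808
  V(2,+1) = exp(-r*dt) * [p_u*76.198657 + p_m*38.143444 + p_d*8.540000] = 39.418725
  V(2,+2) = exp(-r*dt) * [p_u*125.118615 + p_m*76.198657 + p_d*38.143444] = 77.473763
  V(1,-1) = exp(-r*dt) * [p_u*12.112808 + p_m*1.454360 + p_d*0.000000] = 3.019380
  V(1,+0) = exp(-r*dt) * [p_u*39.418725 + p_m*12.112808 + p_d*1.454360] = 14.910530
  V(1,+1) = exp(-r*dt) * [p_u*77.473763 + p_m*39.418725 + p_d*12.112808] = 41.041180
  V(0,+0) = exp(-r*dt) * [p_u*41.041180 + p_m*14.910530 + p_d*3.019380] = 17.275127


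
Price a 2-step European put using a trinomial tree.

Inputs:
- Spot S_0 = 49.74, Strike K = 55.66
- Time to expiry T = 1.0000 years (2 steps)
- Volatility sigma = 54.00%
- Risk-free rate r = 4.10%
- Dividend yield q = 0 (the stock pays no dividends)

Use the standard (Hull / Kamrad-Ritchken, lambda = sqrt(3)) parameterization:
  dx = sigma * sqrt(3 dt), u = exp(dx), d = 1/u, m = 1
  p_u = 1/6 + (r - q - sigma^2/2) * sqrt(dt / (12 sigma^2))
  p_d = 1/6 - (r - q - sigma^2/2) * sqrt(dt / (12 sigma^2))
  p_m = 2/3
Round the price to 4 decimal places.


Answer: Price = V(0,0) = 12.4717

Derivation:
dt = T/N = 0.500000; dx = sigma*sqrt(3*dt) = 0.661362
u = exp(dx) = 1.937430; d = 1/u = 0.516148
p_u = 0.127051, p_m = 0.666667, p_d = 0.206282
Discount per step: exp(-r*dt) = 0.979709
Stock lattice S(k, j) with j the centered position index:
  k=0: S(0,+0) = 49.7400
  k=1: S(1,-1) = 25.6732; S(1,+0) = 49.7400; S(1,+1) = 96.3678
  k=2: S(2,-2) = 13.2512; S(2,-1) = 25.6732; S(2,+0) = 49.7400; S(2,+1) = 96.3678; S(2,+2) = 186.7058
Terminal payoffs V(N, j) = max(K - S_T, 0):
  V(2,-2) = 42.408842; V(2,-1) = 29.986811; V(2,+0) = 5.920000; V(2,+1) = 0.000000; V(2,+2) = 0.000000
Backward induction: V(k, j) = exp(-r*dt) * [p_u * V(k+1, j+1) + p_m * V(k+1, j) + p_d * V(k+1, j-1)]
  V(1,-1) = exp(-r*dt) * [p_u*5.920000 + p_m*29.986811 + p_d*42.408842] = 28.893106
  V(1,+0) = exp(-r*dt) * [p_u*0.000000 + p_m*5.920000 + p_d*29.986811] = 9.926803
  V(1,+1) = exp(-r*dt) * [p_u*0.000000 + p_m*0.000000 + p_d*5.920000] = 1.196409
  V(0,+0) = exp(-r*dt) * [p_u*1.196409 + p_m*9.926803 + p_d*28.893106] = 12.471690


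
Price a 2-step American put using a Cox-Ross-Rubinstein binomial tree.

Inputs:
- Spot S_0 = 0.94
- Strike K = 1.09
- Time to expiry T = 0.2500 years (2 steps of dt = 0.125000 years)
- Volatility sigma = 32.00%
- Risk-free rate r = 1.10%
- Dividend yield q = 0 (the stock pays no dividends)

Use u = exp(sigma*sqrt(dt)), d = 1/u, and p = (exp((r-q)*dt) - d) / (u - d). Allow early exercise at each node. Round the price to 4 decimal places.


dt = T/N = 0.125000
u = exp(sigma*sqrt(dt)) = 1.119785; d = 1/u = 0.893028
p = (exp((r-q)*dt) - d) / (u - d) = 0.477814
Discount per step: exp(-r*dt) = 0.998626
Stock lattice S(k, i) with i counting down-moves:
  k=0: S(0,0) = 0.9400
  k=1: S(1,0) = 1.0526; S(1,1) = 0.8394
  k=2: S(2,0) = 1.1787; S(2,1) = 0.9400; S(2,2) = 0.7496
Terminal payoffs V(N, i) = max(K - S_T, 0):
  V(2,0) = 0.000000; V(2,1) = 0.150000; V(2,2) = 0.340351
Backward induction: V(k, i) = exp(-r*dt) * [p * V(k+1, i) + (1-p) * V(k+1, i+1)]; then take max(V_cont, immediate exercise) for American.
  V(1,0) = exp(-r*dt) * [p*0.000000 + (1-p)*0.150000] = 0.078220; exercise = 0.037402; V(1,0) = max -> 0.078220
  V(1,1) = exp(-r*dt) * [p*0.150000 + (1-p)*0.340351] = 0.249056; exercise = 0.250553; V(1,1) = max -> 0.250553
  V(0,0) = exp(-r*dt) * [p*0.078220 + (1-p)*0.250553] = 0.167979; exercise = 0.150000; V(0,0) = max -> 0.167979

Answer: Price = V(0,0) = 0.1680


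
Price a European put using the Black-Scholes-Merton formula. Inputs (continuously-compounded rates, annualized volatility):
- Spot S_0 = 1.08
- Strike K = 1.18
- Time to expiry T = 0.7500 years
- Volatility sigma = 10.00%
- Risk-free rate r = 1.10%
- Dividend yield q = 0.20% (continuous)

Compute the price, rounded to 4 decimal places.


Answer: Price = 0.1009

Derivation:
d1 = (ln(S/K) + (r - q + 0.5*sigma^2) * T) / (sigma * sqrt(T)) = -0.90128300
d2 = d1 - sigma * sqrt(T) = -0.98788554
exp(-rT) = 0.99178394; exp(-qT) = 0.99850112
P = K * exp(-rT) * N(-d2) - S_0 * exp(-qT) * N(-d1)
N(-d1) = 0.81628106; N(-d2) = 0.83839565
P = 1.1800 * 0.99178394 * 0.83839565 - 1.0800 * 0.99850112 * 0.81628106 = 0.1009


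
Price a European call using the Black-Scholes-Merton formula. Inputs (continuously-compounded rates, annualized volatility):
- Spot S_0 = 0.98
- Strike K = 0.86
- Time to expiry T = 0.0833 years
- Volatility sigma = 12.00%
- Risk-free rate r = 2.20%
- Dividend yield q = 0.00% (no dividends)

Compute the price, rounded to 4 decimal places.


d1 = (ln(S/K) + (r - q + 0.5*sigma^2) * T) / (sigma * sqrt(T)) = 3.84166447
d2 = d1 - sigma * sqrt(T) = 3.80703038
exp(-rT) = 0.99816908; exp(-qT) = 1.00000000
C = S_0 * exp(-qT) * N(d1) - K * exp(-rT) * N(d2)
N(d1) = 0.99993890; N(d2) = 0.99992968
C = 0.9800 * 1.00000000 * 0.99993890 - 0.8600 * 0.99816908 * 0.99992968 = 0.1216

Answer: Price = 0.1216


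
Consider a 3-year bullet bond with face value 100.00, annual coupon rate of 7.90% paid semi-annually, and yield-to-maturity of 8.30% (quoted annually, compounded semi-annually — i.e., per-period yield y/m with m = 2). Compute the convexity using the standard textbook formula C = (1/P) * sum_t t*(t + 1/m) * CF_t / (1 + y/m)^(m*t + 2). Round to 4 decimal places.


Coupon per period c = face * coupon_rate / m = 3.950000
Periods per year m = 2; per-period yield y/m = 0.041500
Number of cashflows N = 6
Cashflows (t years, CF_t, discount factor 1/(1+y/m)^(m*t), PV):
  t = 0.5000: CF_t = 3.950000, DF = 0.960154, PV = 3.792607
  t = 1.0000: CF_t = 3.950000, DF = 0.921895, PV = 3.641485
  t = 1.5000: CF_t = 3.950000, DF = 0.885161, PV = 3.496385
  t = 2.0000: CF_t = 3.950000, DF = 0.849890, PV = 3.357067
  t = 2.5000: CF_t = 3.950000, DF = 0.816025, PV = 3.223300
  t = 3.0000: CF_t = 103.950000, DF = 0.783510, PV = 81.445829
Price P = sum_t PV_t = 98.956673
Convexity numerator sum_t t*(t + 1/m) * CF_t / (1+y/m)^(m*t + 2):
  t = 0.5000: term = 1.748193
  t = 1.0000: term = 5.035600
  t = 1.5000: term = 9.669900
  t = 2.0000: term = 15.474316
  t = 2.5000: term = 22.286581
  t = 3.0000: term = 788.387261
Convexity = (1/P) * sum = 842.601851 / 98.956673 = 8.514856

Answer: Convexity = 8.5149


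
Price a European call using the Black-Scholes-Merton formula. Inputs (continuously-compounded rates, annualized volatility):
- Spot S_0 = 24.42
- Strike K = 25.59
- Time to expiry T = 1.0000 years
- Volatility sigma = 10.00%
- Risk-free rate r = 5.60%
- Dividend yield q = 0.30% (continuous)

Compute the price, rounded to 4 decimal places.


d1 = (ln(S/K) + (r - q + 0.5*sigma^2) * T) / (sigma * sqrt(T)) = 0.11200819
d2 = d1 - sigma * sqrt(T) = 0.01200819
exp(-rT) = 0.94553914; exp(-qT) = 0.99700450
C = S_0 * exp(-qT) * N(d1) - K * exp(-rT) * N(d2)
N(d1) = 0.54459154; N(d2) = 0.50479046
C = 24.4200 * 0.99700450 * 0.54459154 - 25.5900 * 0.94553914 * 0.50479046 = 1.0450

Answer: Price = 1.0450


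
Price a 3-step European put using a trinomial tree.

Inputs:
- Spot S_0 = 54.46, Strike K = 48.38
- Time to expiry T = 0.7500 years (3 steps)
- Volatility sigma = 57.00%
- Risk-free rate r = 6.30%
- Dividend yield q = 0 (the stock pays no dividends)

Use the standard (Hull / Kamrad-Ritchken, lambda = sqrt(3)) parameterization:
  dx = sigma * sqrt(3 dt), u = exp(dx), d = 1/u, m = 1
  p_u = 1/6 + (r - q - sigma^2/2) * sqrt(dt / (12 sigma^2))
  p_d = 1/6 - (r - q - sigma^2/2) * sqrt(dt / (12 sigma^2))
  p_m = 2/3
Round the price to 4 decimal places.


Answer: Price = V(0,0) = 6.1337

Derivation:
dt = T/N = 0.250000; dx = sigma*sqrt(3*dt) = 0.493634
u = exp(dx) = 1.638260; d = 1/u = 0.610404
p_u = 0.141484, p_m = 0.666667, p_d = 0.191850
Discount per step: exp(-r*dt) = 0.984373
Stock lattice S(k, j) with j the centered position index:
  k=0: S(0,+0) = 54.4600
  k=1: S(1,-1) = 33.2426; S(1,+0) = 54.4600; S(1,+1) = 89.2196
  k=2: S(2,-2) = 20.2914; S(2,-1) = 33.2426; S(2,+0) = 54.4600; S(2,+1) = 89.2196; S(2,+2) = 146.1649
  k=3: S(3,-3) = 12.3860; S(3,-2) = 20.2914; S(3,-1) = 33.2426; S(3,+0) = 54.4600; S(3,+1) = 89.2196; S(3,+2) = 146.1649; S(3,+3) = 239.4561
Terminal payoffs V(N, j) = max(K - S_T, 0):
  V(3,-3) = 35.994047; V(3,-2) = 28.088592; V(3,-1) = 15.137406; V(3,+0) = 0.000000; V(3,+1) = 0.000000; V(3,+2) = 0.000000; V(3,+3) = 0.000000
Backward induction: V(k, j) = exp(-r*dt) * [p_u * V(k+1, j+1) + p_m * V(k+1, j) + p_d * V(k+1, j-1)]
  V(2,-2) = exp(-r*dt) * [p_u*15.137406 + p_m*28.088592 + p_d*35.994047] = 27.338876
  V(2,-1) = exp(-r*dt) * [p_u*0.000000 + p_m*15.137406 + p_d*28.088592] = 15.238488
  V(2,+0) = exp(-r*dt) * [p_u*0.000000 + p_m*0.000000 + p_d*15.137406] = 2.858727
  V(2,+1) = exp(-r*dt) * [p_u*0.000000 + p_m*0.000000 + p_d*0.000000] = 0.000000
  V(2,+2) = exp(-r*dt) * [p_u*0.000000 + p_m*0.000000 + p_d*0.000000] = 0.000000
  V(1,-1) = exp(-r*dt) * [p_u*2.858727 + p_m*15.238488 + p_d*27.338876] = 15.561380
  V(1,+0) = exp(-r*dt) * [p_u*0.000000 + p_m*2.858727 + p_d*15.238488] = 4.753852
  V(1,+1) = exp(-r*dt) * [p_u*0.000000 + p_m*0.000000 + p_d*2.858727] = 0.539876
  V(0,+0) = exp(-r*dt) * [p_u*0.539876 + p_m*4.753852 + p_d*15.561380] = 6.133695


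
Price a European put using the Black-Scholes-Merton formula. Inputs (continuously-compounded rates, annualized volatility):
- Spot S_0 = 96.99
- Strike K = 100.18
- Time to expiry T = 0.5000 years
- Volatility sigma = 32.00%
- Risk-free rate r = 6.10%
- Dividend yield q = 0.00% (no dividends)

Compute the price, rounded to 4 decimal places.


Answer: Price = 8.8354

Derivation:
d1 = (ln(S/K) + (r - q + 0.5*sigma^2) * T) / (sigma * sqrt(T)) = 0.10491393
d2 = d1 - sigma * sqrt(T) = -0.12136024
exp(-rT) = 0.96996043; exp(-qT) = 1.00000000
P = K * exp(-rT) * N(-d2) - S_0 * exp(-qT) * N(-d1)
N(-d1) = 0.45822205; N(-d2) = 0.54829715
P = 100.1800 * 0.96996043 * 0.54829715 - 96.9900 * 1.00000000 * 0.45822205 = 8.8354


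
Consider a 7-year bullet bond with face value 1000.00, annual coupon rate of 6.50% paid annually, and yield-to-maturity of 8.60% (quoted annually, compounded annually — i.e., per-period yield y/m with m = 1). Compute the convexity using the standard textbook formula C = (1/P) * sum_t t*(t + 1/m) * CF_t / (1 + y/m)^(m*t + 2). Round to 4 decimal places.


Coupon per period c = face * coupon_rate / m = 65.000000
Periods per year m = 1; per-period yield y/m = 0.086000
Number of cashflows N = 7
Cashflows (t years, CF_t, discount factor 1/(1+y/m)^(m*t), PV):
  t = 1.0000: CF_t = 65.000000, DF = 0.920810, PV = 59.852670
  t = 2.0000: CF_t = 65.000000, DF = 0.847892, PV = 55.112956
  t = 3.0000: CF_t = 65.000000, DF = 0.780747, PV = 50.748578
  t = 4.0000: CF_t = 65.000000, DF = 0.718920, PV = 46.729814
  t = 5.0000: CF_t = 65.000000, DF = 0.661989, PV = 43.029295
  t = 6.0000: CF_t = 65.000000, DF = 0.609566, PV = 39.621819
  t = 7.0000: CF_t = 1065.000000, DF = 0.561295, PV = 597.779243
Price P = sum_t PV_t = 892.874376
Convexity numerator sum_t t*(t + 1/m) * CF_t / (1+y/m)^(m*t + 2):
  t = 1.0000: term = 101.497157
  t = 2.0000: term = 280.378886
  t = 3.0000: term = 516.351540
  t = 4.0000: term = 792.436372
  t = 5.0000: term = 1094.525375
  t = 6.0000: term = 1410.990355
  t = 7.0000: term = 28383.713044
Convexity = (1/P) * sum = 32579.892728 / 892.874376 = 36.488776

Answer: Convexity = 36.4888


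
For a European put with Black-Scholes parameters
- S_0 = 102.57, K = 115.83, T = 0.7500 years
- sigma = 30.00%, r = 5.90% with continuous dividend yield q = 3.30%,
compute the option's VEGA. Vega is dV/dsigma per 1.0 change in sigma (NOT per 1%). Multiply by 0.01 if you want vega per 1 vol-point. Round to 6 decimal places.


d1 = -0.2629950050; d2 = -0.5228026262
phi(d1) = 0.3853814255; exp(-qT) = 0.9755537700; exp(-rT) = 0.9567147489
Vega = S * exp(-qT) * phi(d1) * sqrt(T) = 102.5700 * 0.9755537700 * 0.3853814255 * 0.8660254038 = 33.395887

Answer: Vega = 33.395887


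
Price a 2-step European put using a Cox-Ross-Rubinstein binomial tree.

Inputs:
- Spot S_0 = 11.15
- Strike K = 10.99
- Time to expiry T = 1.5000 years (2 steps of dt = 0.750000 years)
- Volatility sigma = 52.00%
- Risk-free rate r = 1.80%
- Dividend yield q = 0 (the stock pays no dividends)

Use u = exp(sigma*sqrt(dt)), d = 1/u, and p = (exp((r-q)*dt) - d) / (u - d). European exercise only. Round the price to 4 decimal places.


Answer: Price = V(0,0) = 2.2344

Derivation:
dt = T/N = 0.750000
u = exp(sigma*sqrt(dt)) = 1.568835; d = 1/u = 0.637416
p = (exp((r-q)*dt) - d) / (u - d) = 0.403874
Discount per step: exp(-r*dt) = 0.986591
Stock lattice S(k, i) with i counting down-moves:
  k=0: S(0,0) = 11.1500
  k=1: S(1,0) = 17.4925; S(1,1) = 7.1072
  k=2: S(2,0) = 27.4429; S(2,1) = 11.1500; S(2,2) = 4.5302
Terminal payoffs V(N, i) = max(K - S_T, 0):
  V(2,0) = 0.000000; V(2,1) = 0.000000; V(2,2) = 6.459768
Backward induction: V(k, i) = exp(-r*dt) * [p * V(k+1, i) + (1-p) * V(k+1, i+1)].
  V(1,0) = exp(-r*dt) * [p*0.000000 + (1-p)*0.000000] = 0.000000
  V(1,1) = exp(-r*dt) * [p*0.000000 + (1-p)*6.459768] = 3.799200
  V(0,0) = exp(-r*dt) * [p*0.000000 + (1-p)*3.799200] = 2.234433


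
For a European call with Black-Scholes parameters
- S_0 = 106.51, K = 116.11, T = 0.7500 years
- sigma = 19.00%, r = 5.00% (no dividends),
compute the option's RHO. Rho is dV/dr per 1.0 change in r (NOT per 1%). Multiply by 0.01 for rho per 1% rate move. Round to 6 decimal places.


d1 = -0.2142980784; d2 = -0.3788429052
phi(d1) = 0.3898862042; exp(-qT) = 1.0000000000; exp(-rT) = 0.9631944177
N(d2) = 0.3524022621
Rho = K*T*exp(-rT)*N(d2) = 116.1100 * 0.7500 * 0.9631944177 * 0.3524022621 = 29.558578

Answer: Rho = 29.558578


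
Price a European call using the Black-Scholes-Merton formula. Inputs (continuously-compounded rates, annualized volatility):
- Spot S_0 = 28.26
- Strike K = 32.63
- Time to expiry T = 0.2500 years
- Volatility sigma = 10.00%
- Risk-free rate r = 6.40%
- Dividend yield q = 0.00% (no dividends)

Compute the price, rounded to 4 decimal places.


d1 = (ln(S/K) + (r - q + 0.5*sigma^2) * T) / (sigma * sqrt(T)) = -2.53069467
d2 = d1 - sigma * sqrt(T) = -2.58069467
exp(-rT) = 0.98412732; exp(-qT) = 1.00000000
C = S_0 * exp(-qT) * N(d1) - K * exp(-rT) * N(d2)
N(d1) = 0.00569184; N(d2) = 0.00493009
C = 28.2600 * 1.00000000 * 0.00569184 - 32.6300 * 0.98412732 * 0.00493009 = 0.0025

Answer: Price = 0.0025


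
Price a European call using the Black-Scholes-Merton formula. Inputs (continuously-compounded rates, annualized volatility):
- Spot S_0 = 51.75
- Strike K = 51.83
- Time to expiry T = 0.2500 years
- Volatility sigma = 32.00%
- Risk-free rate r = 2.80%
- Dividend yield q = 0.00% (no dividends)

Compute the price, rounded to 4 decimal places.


Answer: Price = 3.4334

Derivation:
d1 = (ln(S/K) + (r - q + 0.5*sigma^2) * T) / (sigma * sqrt(T)) = 0.11409562
d2 = d1 - sigma * sqrt(T) = -0.04590438
exp(-rT) = 0.99302444; exp(-qT) = 1.00000000
C = S_0 * exp(-qT) * N(d1) - K * exp(-rT) * N(d2)
N(d1) = 0.54541900; N(d2) = 0.48169323
C = 51.7500 * 1.00000000 * 0.54541900 - 51.8300 * 0.99302444 * 0.48169323 = 3.4334


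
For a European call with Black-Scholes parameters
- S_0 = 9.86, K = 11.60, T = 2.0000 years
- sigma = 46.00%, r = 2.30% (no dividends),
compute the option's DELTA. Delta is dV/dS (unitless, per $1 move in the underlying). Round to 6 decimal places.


Answer: Delta = 0.558101

Derivation:
d1 = 0.1461575429; d2 = -0.5043806958
phi(d1) = 0.3947038481; exp(-qT) = 1.0000000000; exp(-rT) = 0.9550419622
N(d1) = 0.5581014893
Delta = exp(-qT) * N(d1) = 1.0000000000 * 0.5581014893 = 0.558101


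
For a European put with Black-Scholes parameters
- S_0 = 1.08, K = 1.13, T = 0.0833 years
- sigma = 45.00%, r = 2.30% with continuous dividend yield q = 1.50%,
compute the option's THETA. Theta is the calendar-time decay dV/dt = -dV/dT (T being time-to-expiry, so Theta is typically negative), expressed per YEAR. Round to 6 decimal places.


d1 = -0.2783852130; d2 = -0.4082630402
phi(d1) = 0.3837792749; exp(-qT) = 0.9987512803; exp(-rT) = 0.9980859342
Theta = -S*exp(-qT)*phi(d1)*sigma/(2*sqrt(T)) + r*K*exp(-rT)*N(-d2) - q*S*exp(-qT)*N(-d1)
N(-d1) = 0.6096416653; N(-d2) = 0.6584597146; sqrt(T) = 0.2886173938
Term 1 = -1.0800 * 0.9987512803 * 0.3837792749 * 0.4500 / (2 * 0.2886173938) = -0.3227175917
Term 2 = 0.0230 * 1.1300 * 0.9980859342 * 0.6584597146 = 0.0170806119
Term 3 = -0.0150 * 1.0800 * 0.9987512803 * 0.6096416653 = -0.0098638624
Theta = -0.3227175917 + (0.0170806119) + (-0.0098638624) = -0.315501

Answer: Theta = -0.315501


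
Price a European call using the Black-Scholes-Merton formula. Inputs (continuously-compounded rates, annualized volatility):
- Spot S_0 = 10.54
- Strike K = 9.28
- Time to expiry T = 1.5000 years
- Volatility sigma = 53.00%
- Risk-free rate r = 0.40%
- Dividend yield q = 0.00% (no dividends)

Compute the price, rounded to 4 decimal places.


d1 = (ln(S/K) + (r - q + 0.5*sigma^2) * T) / (sigma * sqrt(T)) = 0.52993863
d2 = d1 - sigma * sqrt(T) = -0.11917615
exp(-rT) = 0.99401796; exp(-qT) = 1.00000000
C = S_0 * exp(-qT) * N(d1) - K * exp(-rT) * N(d2)
N(d1) = 0.70192276; N(d2) = 0.45256790
C = 10.5400 * 1.00000000 * 0.70192276 - 9.2800 * 0.99401796 * 0.45256790 = 3.2236

Answer: Price = 3.2236


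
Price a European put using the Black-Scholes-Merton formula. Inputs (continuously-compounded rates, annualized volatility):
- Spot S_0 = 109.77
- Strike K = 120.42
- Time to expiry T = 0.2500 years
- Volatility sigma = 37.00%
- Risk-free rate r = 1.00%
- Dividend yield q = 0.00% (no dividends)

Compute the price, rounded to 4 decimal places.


Answer: Price = 14.6276

Derivation:
d1 = (ln(S/K) + (r - q + 0.5*sigma^2) * T) / (sigma * sqrt(T)) = -0.39451819
d2 = d1 - sigma * sqrt(T) = -0.57951819
exp(-rT) = 0.99750312; exp(-qT) = 1.00000000
P = K * exp(-rT) * N(-d2) - S_0 * exp(-qT) * N(-d1)
N(-d1) = 0.65340075; N(-d2) = 0.71888021
P = 120.4200 * 0.99750312 * 0.71888021 - 109.7700 * 1.00000000 * 0.65340075 = 14.6276


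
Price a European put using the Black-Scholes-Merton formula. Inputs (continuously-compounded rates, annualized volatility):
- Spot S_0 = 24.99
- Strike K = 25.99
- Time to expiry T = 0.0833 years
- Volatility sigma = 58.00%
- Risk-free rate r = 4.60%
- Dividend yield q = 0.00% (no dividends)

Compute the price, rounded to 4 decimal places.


d1 = (ln(S/K) + (r - q + 0.5*sigma^2) * T) / (sigma * sqrt(T)) = -0.12779861
d2 = d1 - sigma * sqrt(T) = -0.29519670
exp(-rT) = 0.99617553; exp(-qT) = 1.00000000
P = K * exp(-rT) * N(-d2) - S_0 * exp(-qT) * N(-d1)
N(-d1) = 0.55084583; N(-d2) = 0.61607819
P = 25.9900 * 0.99617553 * 0.61607819 - 24.9900 * 1.00000000 * 0.55084583 = 2.1850

Answer: Price = 2.1850


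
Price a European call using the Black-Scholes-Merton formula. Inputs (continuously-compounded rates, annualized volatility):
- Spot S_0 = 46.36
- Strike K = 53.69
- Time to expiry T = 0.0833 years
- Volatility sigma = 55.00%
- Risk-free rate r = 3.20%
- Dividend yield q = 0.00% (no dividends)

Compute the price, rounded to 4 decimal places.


Answer: Price = 0.7813

Derivation:
d1 = (ln(S/K) + (r - q + 0.5*sigma^2) * T) / (sigma * sqrt(T)) = -0.82855852
d2 = d1 - sigma * sqrt(T) = -0.98729809
exp(-rT) = 0.99733795; exp(-qT) = 1.00000000
C = S_0 * exp(-qT) * N(d1) - K * exp(-rT) * N(d2)
N(d1) = 0.20367713; N(d2) = 0.16174826
C = 46.3600 * 1.00000000 * 0.20367713 - 53.6900 * 0.99733795 * 0.16174826 = 0.7813
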